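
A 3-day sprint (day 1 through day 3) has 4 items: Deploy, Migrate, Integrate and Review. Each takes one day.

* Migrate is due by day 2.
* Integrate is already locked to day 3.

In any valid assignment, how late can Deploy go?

day 3

Deploy at day 3 is achievable: Integrate in day 3, Migrate in day 1, Deploy in day 3, Review in day 1.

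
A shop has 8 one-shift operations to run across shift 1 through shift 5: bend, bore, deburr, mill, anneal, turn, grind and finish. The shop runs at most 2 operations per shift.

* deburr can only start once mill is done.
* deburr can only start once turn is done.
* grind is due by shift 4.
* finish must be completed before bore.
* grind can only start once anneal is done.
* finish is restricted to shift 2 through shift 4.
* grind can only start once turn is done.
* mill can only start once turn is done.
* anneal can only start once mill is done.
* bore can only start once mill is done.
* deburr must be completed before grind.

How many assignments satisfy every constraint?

Splitting on bend: it can be shift 1 (3), shift 2 (1), shift 4 (1), shift 5 (3). Listing each branch's schedules as (bore, deburr, mill, anneal, turn, grind, finish) by shift number:
bend=shift 1: (4,3,2,3,1,4,2) (5,3,2,3,1,4,2) (5,3,2,3,1,4,4) — 3.
bend=shift 2: (5,3,2,3,1,4,4) — 1.
bend=shift 4: (5,3,2,3,1,4,2) — 1.
bend=shift 5: (4,3,2,3,1,4,2) (5,3,2,3,1,4,2) (5,3,2,3,1,4,4) — 3.
Summing: 3 + 1 + 1 + 3 = 8.

8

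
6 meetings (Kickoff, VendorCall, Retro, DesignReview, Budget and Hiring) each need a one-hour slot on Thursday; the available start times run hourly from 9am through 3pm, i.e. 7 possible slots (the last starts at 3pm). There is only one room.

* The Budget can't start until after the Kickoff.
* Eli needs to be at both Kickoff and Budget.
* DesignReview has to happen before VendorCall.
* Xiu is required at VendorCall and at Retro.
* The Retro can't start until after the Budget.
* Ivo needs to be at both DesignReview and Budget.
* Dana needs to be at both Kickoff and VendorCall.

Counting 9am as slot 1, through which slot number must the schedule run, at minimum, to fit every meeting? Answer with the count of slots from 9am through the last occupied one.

The precedence chain requires at least 3 distinct slots.
With at most 1 per slot and 6 meetings, at least 6 slots are needed.
6 works (last occupied slot: 2pm): for example Retro -> 1pm, Budget -> 10am, Kickoff -> 9am, VendorCall -> 12pm, DesignReview -> 11am, Hiring -> 2pm.

6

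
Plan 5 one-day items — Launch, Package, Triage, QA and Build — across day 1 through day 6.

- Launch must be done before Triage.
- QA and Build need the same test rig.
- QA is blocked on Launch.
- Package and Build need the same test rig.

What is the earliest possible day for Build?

day 1

Build at day 1 is achievable: Launch -> day 1, QA -> day 2, Triage -> day 2, Build -> day 1, Package -> day 2.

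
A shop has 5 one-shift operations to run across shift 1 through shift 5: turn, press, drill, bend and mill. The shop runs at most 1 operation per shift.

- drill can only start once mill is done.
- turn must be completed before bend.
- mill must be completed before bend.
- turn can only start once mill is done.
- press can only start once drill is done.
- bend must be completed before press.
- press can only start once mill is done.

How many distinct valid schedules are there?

Enumerating: bend=shift 3; turn=shift 2; press=shift 5; mill=shift 1; drill=shift 4 | bend=shift 4; turn=shift 2; press=shift 5; drill=shift 3; mill=shift 1 | mill in shift 1; drill in shift 2; bend in shift 4; turn in shift 3; press in shift 5.

3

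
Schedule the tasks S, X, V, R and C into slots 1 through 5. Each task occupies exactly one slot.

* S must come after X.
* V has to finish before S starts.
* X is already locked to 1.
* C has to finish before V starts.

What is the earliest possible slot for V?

2

Precedence pushes V to at least 2; downstream work caps V at 4.
V at 2 is achievable: R -> 1, V -> 2, C -> 1, S -> 3, X -> 1.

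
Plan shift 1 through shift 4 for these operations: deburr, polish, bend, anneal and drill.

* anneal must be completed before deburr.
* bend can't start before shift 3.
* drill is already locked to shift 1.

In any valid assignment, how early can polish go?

polish at shift 1 is achievable: deburr=shift 2; drill=shift 1; anneal=shift 1; bend=shift 3; polish=shift 1.

shift 1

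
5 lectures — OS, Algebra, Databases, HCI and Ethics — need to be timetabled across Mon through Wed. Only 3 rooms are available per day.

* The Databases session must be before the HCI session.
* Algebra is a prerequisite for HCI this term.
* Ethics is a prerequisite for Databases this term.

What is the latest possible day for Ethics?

Downstream work caps Ethics at Mon.
Ethics at Mon is achievable: Ethics=Mon, Algebra=Mon, Databases=Tue, OS=Mon, HCI=Wed.

Mon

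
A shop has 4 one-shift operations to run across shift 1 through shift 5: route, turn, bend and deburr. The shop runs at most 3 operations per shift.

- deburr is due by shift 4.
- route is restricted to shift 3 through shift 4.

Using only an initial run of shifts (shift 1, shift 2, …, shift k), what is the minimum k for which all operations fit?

With at most 3 per shift and 4 operations, at least 2 shifts are needed.
route can't be placed before shift 3, so the schedule must run through at least shift 3.
3 works (last occupied shift: shift 3): for example deburr in shift 1, bend in shift 1, turn in shift 1, route in shift 3.

3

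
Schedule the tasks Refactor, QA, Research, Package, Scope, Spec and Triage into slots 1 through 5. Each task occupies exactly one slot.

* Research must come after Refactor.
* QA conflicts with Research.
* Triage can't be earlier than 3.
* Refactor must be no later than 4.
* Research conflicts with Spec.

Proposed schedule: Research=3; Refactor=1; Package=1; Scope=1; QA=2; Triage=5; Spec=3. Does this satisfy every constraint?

QA conflicts with Research — holds.
Research must come after Refactor — holds.
Research conflicts with Spec — violated.
Refactor must be no later than 4 — holds.
Triage can't be earlier than 3 — holds.

Invalid. Research conflicts with Spec.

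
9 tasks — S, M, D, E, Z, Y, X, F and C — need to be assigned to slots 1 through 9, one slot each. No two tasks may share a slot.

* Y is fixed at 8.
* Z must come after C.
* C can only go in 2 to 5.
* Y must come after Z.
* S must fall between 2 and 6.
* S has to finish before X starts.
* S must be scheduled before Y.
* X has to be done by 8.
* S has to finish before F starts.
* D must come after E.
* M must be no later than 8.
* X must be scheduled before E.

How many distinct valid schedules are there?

56

Splitting on S: it can be 2 (36), 3 (16), 4 (4). Listing each branch's schedules as (M, D, E, Z, Y, X, F, C):
S=2: (1,6,4,7,8,3,9,5) (1,6,5,7,8,3,9,4) (1,6,5,7,8,4,9,3) (1,7,4,6,8,3,9,5) (1,7,5,6,8,3,9,4) (1,7,5,6,8,4,9,3) (1,7,6,4,8,5,9,3) (1,7,6,5,8,3,9,4) (1,7,6,5,8,4,9,3) (1,9,4,6,8,3,7,5) (1,9,4,7,8,3,6,5) (1,9,5,6,8,3,7,4) (1,9,5,6,8,4,7,3) (1,9,5,7,8,3,6,4) (1,9,5,7,8,4,6,3) (1,9,6,4,8,5,7,3) (1,9,6,5,8,3,7,4) (1,9,6,5,8,4,7,3) (1,9,6,7,8,3,4,5) (1,9,6,7,8,3,5,4) (1,9,6,7,8,4,3,5) (1,9,6,7,8,4,5,3) (1,9,6,7,8,5,3,4) (1,9,6,7,8,5,4,3) (1,9,7,4,8,5,6,3) (1,9,7,4,8,6,5,3) (1,9,7,5,8,3,6,4) (1,9,7,5,8,4,6,3) (1,9,7,5,8,6,3,4) (1,9,7,5,8,6,4,3) (1,9,7,6,8,3,4,5) (1,9,7,6,8,3,5,4) (1,9,7,6,8,4,3,5) (1,9,7,6,8,4,5,3) (1,9,7,6,8,5,3,4) (1,9,7,6,8,5,4,3) — 36.
S=3: (1,6,5,7,8,4,9,2) (1,7,5,6,8,4,9,2) (1,7,6,4,8,5,9,2) (1,7,6,5,8,4,9,2) (1,9,5,6,8,4,7,2) (1,9,5,7,8,4,6,2) (1,9,6,4,8,5,7,2) (1,9,6,5,8,4,7,2) (1,9,6,7,8,4,5,2) (1,9,6,7,8,5,4,2) (1,9,7,4,8,5,6,2) (1,9,7,4,8,6,5,2) (1,9,7,5,8,4,6,2) (1,9,7,5,8,6,4,2) (1,9,7,6,8,4,5,2) (1,9,7,6,8,5,4,2) — 16.
S=4: (1,7,6,3,8,5,9,2) (1,9,6,3,8,5,7,2) (1,9,7,3,8,5,6,2) (1,9,7,3,8,6,5,2) — 4.
Summing: 36 + 16 + 4 = 56.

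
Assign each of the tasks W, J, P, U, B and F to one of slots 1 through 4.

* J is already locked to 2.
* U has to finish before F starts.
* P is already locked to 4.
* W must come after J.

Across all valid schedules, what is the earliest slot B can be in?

B at 1 is achievable: P in 4; J in 2; U in 1; B in 1; F in 2; W in 3.

1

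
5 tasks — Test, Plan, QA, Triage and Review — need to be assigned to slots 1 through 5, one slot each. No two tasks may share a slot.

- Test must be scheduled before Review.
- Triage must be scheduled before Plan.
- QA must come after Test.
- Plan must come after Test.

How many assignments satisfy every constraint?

Splitting on Test: it can be 1 (12), 2 (6). Listing each branch's schedules as (Plan, QA, Triage, Review):
Test=1: (3,4,2,5) (3,5,2,4) (4,2,3,5) (4,3,2,5) (4,5,2,3) (4,5,3,2) (5,2,3,4) (5,2,4,3) (5,3,2,4) (5,3,4,2) (5,4,2,3) (5,4,3,2) — 12.
Test=2: (3,4,1,5) (3,5,1,4) (4,3,1,5) (4,5,1,3) (5,3,1,4) (5,4,1,3) — 6.
Summing: 12 + 6 = 18.

18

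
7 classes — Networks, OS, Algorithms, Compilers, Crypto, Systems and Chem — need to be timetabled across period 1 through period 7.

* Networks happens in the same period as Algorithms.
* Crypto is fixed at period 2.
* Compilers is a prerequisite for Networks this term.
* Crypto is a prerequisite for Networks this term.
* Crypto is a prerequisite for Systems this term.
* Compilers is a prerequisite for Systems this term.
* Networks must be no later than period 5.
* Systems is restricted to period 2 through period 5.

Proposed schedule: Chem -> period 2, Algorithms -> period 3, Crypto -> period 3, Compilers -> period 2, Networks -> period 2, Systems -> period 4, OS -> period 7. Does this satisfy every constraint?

No — it violates: Crypto is a prerequisite for Networks this term

Crypto is a prerequisite for Networks this term — violated.
Compilers is a prerequisite for Systems this term — holds.
Crypto is a prerequisite for Systems this term — holds.
Networks must be no later than period 5 — holds.
Compilers is a prerequisite for Networks this term — violated.
Crypto is fixed at period 2 — violated.
Networks happens in the same period as Algorithms — violated.
Systems is restricted to period 2 through period 5 — holds.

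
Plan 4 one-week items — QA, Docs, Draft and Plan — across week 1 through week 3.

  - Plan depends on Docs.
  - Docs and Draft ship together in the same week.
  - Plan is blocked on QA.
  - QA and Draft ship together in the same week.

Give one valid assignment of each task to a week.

Docs -> week 1; Plan -> week 2; QA -> week 1; Draft -> week 1

Checking: QA(week 1) before Plan(week 2); Docs(week 1) before Plan(week 2); QA = Draft = week 1; Docs = Draft = week 1.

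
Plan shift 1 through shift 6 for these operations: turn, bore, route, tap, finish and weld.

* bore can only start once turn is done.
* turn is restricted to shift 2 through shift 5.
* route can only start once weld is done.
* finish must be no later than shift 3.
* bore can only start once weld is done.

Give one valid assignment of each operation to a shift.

turn in shift 2, bore in shift 3, tap in shift 1, route in shift 2, weld in shift 1, finish in shift 1

Checking: turn(shift 2) before bore(shift 3); weld(shift 1) before bore(shift 3); weld(shift 1) before route(shift 2); turn=shift 2 in [shift 2,shift 5]; finish=shift 1 in [shift 1,shift 3].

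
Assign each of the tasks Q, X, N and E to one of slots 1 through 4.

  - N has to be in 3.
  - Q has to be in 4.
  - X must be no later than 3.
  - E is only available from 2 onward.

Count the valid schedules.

9

Splitting on X: it can be 1 (3), 2 (3), 3 (3). Listing each branch's schedules as (Q, N, E):
X=1: (4,3,2) (4,3,3) (4,3,4) — 3.
X=2: (4,3,2) (4,3,3) (4,3,4) — 3.
X=3: (4,3,2) (4,3,3) (4,3,4) — 3.
Summing: 3 + 3 + 3 = 9.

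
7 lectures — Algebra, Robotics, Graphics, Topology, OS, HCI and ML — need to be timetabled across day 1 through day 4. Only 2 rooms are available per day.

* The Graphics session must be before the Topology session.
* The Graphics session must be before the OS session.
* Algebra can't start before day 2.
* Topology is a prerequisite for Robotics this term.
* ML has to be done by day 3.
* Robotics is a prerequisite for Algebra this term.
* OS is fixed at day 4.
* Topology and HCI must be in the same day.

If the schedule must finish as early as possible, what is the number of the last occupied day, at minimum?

The precedence chain requires at least 4 distinct days.
With at most 2 per day and 7 lectures, at least 4 days are needed.
4 works (last occupied day: day 4): for example ML=day 1, HCI=day 2, OS=day 4, Topology=day 2, Graphics=day 1, Robotics=day 3, Algebra=day 4.

day 4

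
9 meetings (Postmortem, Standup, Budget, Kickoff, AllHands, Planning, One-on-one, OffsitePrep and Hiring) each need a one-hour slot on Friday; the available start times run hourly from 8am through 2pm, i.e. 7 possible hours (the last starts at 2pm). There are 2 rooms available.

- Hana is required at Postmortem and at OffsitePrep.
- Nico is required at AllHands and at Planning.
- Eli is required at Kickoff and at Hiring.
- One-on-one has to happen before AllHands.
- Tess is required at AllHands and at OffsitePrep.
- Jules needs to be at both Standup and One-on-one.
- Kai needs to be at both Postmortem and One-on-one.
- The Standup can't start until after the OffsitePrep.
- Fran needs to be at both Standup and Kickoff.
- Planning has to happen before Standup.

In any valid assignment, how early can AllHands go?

9am

Precedence pushes AllHands to at least 9am.
AllHands at 9am is achievable: Planning -> 8am; Hiring -> 11am; Postmortem -> 9am; Budget -> 10am; OffsitePrep -> 10am; Kickoff -> 12pm; AllHands -> 9am; One-on-one -> 8am; Standup -> 11am.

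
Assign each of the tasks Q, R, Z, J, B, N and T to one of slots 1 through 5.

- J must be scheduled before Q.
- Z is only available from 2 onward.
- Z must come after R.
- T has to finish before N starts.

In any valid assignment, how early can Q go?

Precedence pushes Q to at least 2.
Q at 2 is achievable: R=1; B=1; T=1; N=2; Z=2; Q=2; J=1.

2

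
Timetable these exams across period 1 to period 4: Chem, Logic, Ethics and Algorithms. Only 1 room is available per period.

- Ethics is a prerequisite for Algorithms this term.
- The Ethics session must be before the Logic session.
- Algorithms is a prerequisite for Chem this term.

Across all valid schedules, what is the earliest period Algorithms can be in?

Precedence pushes Algorithms to at least period 2; downstream work caps Algorithms at period 3.
Algorithms at period 2 is achievable: Algorithms=period 2; Chem=period 3; Ethics=period 1; Logic=period 4.

period 2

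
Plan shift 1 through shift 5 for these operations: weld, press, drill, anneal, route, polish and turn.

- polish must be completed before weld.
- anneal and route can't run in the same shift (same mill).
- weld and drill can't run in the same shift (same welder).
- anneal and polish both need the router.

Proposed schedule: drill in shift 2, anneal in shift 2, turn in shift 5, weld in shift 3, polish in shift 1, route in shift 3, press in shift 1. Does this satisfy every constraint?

Valid

polish must be completed before weld — holds.
weld and drill can't run in the same shift (same welder) — holds.
anneal and route can't run in the same shift (same mill) — holds.
anneal and polish both need the router — holds.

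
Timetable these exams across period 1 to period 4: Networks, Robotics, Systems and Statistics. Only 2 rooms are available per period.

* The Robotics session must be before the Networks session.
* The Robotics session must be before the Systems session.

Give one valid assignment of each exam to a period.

Statistics -> period 1; Systems -> period 2; Networks -> period 2; Robotics -> period 1

Checking: Robotics(period 1) before Networks(period 2); Robotics(period 1) before Systems(period 2); max 2 per period (cap 2).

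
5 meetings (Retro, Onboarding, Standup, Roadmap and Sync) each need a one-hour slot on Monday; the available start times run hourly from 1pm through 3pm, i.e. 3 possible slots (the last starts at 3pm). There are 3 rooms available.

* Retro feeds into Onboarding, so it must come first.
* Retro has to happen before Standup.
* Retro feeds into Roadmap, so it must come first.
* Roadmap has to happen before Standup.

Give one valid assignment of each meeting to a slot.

Retro in 1pm; Sync in 1pm; Standup in 3pm; Roadmap in 2pm; Onboarding in 2pm

Checking: Retro(1pm) before Roadmap(2pm); Retro(1pm) before Onboarding(2pm); Retro(1pm) before Standup(3pm); Roadmap(2pm) before Standup(3pm); max 2 per slot (cap 3).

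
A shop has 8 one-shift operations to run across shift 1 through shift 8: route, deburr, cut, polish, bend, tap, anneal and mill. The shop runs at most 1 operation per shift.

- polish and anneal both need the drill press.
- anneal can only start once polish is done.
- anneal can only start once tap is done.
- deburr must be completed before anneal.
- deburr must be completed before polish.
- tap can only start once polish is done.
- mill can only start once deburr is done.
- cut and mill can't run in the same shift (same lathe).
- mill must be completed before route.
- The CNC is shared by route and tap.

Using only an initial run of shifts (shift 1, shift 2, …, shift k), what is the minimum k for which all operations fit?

The precedence chain requires at least 4 distinct shifts.
With at most 1 per shift and 8 operations, at least 8 shifts are needed.
8 works (last occupied shift: shift 8): for example polish -> shift 2, bend -> shift 8, route -> shift 6, mill -> shift 5, tap -> shift 3, cut -> shift 7, deburr -> shift 1, anneal -> shift 4.

8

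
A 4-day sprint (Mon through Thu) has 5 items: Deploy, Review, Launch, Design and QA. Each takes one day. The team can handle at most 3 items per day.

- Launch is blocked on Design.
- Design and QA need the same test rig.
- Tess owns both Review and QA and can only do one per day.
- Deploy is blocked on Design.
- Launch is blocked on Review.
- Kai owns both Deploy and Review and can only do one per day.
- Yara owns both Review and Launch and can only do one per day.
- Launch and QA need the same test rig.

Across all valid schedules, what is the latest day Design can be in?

Wed

Downstream work caps Design at Wed.
Design at Wed is achievable: Design in Wed; Review in Mon; Launch in Thu; QA in Tue; Deploy in Thu.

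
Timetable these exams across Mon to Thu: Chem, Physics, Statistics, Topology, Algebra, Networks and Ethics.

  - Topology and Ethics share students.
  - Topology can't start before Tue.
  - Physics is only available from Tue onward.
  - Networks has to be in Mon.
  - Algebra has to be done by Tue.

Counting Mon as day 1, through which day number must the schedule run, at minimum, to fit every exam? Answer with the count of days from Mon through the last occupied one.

Physics can't be placed before Tue — that is day 2 counting from Mon — so the schedule must run through at least 2 days.
2 works (last occupied day: Tue): for example Algebra -> Mon, Chem -> Mon, Statistics -> Mon, Physics -> Tue, Topology -> Tue, Ethics -> Mon, Networks -> Mon.

2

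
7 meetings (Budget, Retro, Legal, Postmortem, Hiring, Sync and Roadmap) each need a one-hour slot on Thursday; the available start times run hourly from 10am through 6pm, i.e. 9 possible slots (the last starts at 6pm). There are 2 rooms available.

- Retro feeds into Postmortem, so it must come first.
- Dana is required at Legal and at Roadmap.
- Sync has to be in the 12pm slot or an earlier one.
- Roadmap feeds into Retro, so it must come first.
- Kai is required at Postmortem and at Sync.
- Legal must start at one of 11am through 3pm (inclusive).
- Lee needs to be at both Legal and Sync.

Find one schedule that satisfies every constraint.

Legal=11am, Budget=12pm, Sync=10am, Postmortem=12pm, Hiring=1pm, Roadmap=10am, Retro=11am

Checking: Roadmap(10am) before Retro(11am); Retro(11am) before Postmortem(12pm); Legal(11am) != Sync(10am); Postmortem(12pm) != Sync(10am); Legal(11am) != Roadmap(10am); Sync=10am in [10am,12pm]; Legal=11am in [11am,3pm]; max 2 per slot (cap 2).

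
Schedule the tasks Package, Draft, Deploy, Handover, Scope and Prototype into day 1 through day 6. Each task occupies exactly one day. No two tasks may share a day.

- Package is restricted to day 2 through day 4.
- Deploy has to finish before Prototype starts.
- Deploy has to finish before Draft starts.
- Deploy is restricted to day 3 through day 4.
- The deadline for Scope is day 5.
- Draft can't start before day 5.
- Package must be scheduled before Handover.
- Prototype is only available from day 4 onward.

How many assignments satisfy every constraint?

6

Splitting on Draft: it can be day 5 (3), day 6 (3). Listing each branch's schedules as (Package, Deploy, Handover, Scope, Prototype) by day number:
Draft=day 5: (2,3,4,1,6) (2,3,6,1,4) (2,4,3,1,6) — 3.
Draft=day 6: (2,3,4,1,5) (2,3,5,1,4) (2,4,3,1,5) — 3.
Summing: 3 + 3 = 6.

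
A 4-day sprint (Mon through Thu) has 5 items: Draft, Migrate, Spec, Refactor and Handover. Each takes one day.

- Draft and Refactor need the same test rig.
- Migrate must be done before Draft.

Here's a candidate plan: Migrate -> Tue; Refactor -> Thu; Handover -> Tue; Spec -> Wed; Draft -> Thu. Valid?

No — it violates: Draft and Refactor need the same test rig

Draft and Refactor need the same test rig — violated.
Migrate must be done before Draft — holds.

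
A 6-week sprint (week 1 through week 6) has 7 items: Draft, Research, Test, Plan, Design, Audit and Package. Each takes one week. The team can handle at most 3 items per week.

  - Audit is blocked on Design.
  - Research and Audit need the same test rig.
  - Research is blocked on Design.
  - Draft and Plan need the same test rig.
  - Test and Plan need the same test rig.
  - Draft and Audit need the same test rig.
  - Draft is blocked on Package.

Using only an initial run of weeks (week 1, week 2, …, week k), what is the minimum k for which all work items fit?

3

The precedence chain requires at least 2 distinct weeks.
With at most 3 per week and 7 work items, at least 3 weeks are needed.
3 works (last occupied week: week 3): for example Package -> week 1; Test -> week 1; Plan -> week 3; Design -> week 1; Research -> week 2; Draft -> week 2; Audit -> week 3.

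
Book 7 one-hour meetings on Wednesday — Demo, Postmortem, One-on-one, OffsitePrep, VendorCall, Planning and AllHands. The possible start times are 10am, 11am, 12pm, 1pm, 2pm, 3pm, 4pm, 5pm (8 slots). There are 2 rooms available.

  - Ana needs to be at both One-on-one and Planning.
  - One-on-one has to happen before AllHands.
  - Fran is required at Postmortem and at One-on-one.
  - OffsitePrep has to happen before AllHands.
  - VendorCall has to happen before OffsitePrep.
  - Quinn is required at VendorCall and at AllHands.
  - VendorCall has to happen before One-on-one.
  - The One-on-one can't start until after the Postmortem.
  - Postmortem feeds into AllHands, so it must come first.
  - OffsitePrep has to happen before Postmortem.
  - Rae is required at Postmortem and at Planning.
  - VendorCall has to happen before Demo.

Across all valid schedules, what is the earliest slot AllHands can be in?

2pm

Precedence pushes AllHands to at least 2pm.
AllHands at 2pm is achievable: Demo -> 11am; Planning -> 10am; VendorCall -> 10am; One-on-one -> 1pm; AllHands -> 2pm; OffsitePrep -> 11am; Postmortem -> 12pm.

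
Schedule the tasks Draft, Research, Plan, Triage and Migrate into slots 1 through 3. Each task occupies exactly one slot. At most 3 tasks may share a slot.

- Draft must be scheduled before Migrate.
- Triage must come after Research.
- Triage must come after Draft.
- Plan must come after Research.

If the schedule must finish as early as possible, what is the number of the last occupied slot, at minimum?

The precedence chain requires at least 2 distinct slots.
With at most 3 per slot and 5 tasks, at least 2 slots are needed.
2 works (last occupied slot: 2): for example Plan -> 2; Triage -> 2; Migrate -> 2; Draft -> 1; Research -> 1.

slot 2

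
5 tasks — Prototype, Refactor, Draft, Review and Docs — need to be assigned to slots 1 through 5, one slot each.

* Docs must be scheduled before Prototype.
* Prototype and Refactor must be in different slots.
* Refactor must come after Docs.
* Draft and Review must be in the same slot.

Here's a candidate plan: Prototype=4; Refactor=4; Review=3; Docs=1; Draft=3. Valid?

No. Prototype and Refactor must be in different slots is not satisfied.

Prototype and Refactor must be in different slots — violated.
Draft and Review must be in the same slot — holds.
Docs must be scheduled before Prototype — holds.
Refactor must come after Docs — holds.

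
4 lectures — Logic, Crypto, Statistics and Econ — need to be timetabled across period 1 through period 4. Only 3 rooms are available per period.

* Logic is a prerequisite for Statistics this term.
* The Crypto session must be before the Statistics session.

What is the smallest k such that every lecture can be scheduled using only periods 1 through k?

The precedence chain requires at least 2 distinct periods.
With at most 3 per period and 4 lectures, at least 2 periods are needed.
2 works (last occupied period: period 2): for example Logic in period 1, Econ in period 1, Statistics in period 2, Crypto in period 1.

2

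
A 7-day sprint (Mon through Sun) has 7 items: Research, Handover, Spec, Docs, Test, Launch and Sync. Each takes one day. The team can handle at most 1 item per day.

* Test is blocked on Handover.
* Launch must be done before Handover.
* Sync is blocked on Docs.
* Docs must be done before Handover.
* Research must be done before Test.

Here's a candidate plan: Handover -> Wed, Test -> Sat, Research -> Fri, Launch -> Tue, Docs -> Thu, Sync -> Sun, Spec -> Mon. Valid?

Invalid. Docs must be done before Handover.

Sync is blocked on Docs — holds.
Launch must be done before Handover — holds.
Docs must be done before Handover — violated.
The team can handle at most 1 item per day — holds.
Research must be done before Test — holds.
Test is blocked on Handover — holds.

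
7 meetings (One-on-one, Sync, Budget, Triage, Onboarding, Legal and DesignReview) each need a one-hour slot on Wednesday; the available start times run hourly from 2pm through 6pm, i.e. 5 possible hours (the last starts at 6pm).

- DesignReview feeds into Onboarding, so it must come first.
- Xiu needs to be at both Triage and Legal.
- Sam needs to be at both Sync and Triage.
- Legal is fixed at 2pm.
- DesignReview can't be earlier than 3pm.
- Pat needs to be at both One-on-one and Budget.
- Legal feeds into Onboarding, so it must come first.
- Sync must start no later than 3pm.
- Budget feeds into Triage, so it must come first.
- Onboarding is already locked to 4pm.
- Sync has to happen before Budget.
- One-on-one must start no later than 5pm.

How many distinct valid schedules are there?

Splitting on One-on-one: it can be 2pm (9), 3pm (6), 4pm (5), 5pm (7). Listing each branch's schedules as (Sync, Budget, Triage, Onboarding, Legal, DesignReview):
One-on-one=2pm: (2pm,3pm,4pm,4pm,2pm,3pm) (2pm,3pm,5pm,4pm,2pm,3pm) (2pm,3pm,6pm,4pm,2pm,3pm) (2pm,4pm,5pm,4pm,2pm,3pm) (2pm,4pm,6pm,4pm,2pm,3pm) (2pm,5pm,6pm,4pm,2pm,3pm) (3pm,4pm,5pm,4pm,2pm,3pm) (3pm,4pm,6pm,4pm,2pm,3pm) (3pm,5pm,6pm,4pm,2pm,3pm) — 9.
One-on-one=3pm: (2pm,4pm,5pm,4pm,2pm,3pm) (2pm,4pm,6pm,4pm,2pm,3pm) (2pm,5pm,6pm,4pm,2pm,3pm) (3pm,4pm,5pm,4pm,2pm,3pm) (3pm,4pm,6pm,4pm,2pm,3pm) (3pm,5pm,6pm,4pm,2pm,3pm) — 6.
One-on-one=4pm: (2pm,3pm,4pm,4pm,2pm,3pm) (2pm,3pm,5pm,4pm,2pm,3pm) (2pm,3pm,6pm,4pm,2pm,3pm) (2pm,5pm,6pm,4pm,2pm,3pm) (3pm,5pm,6pm,4pm,2pm,3pm) — 5.
One-on-one=5pm: (2pm,3pm,4pm,4pm,2pm,3pm) (2pm,3pm,5pm,4pm,2pm,3pm) (2pm,3pm,6pm,4pm,2pm,3pm) (2pm,4pm,5pm,4pm,2pm,3pm) (2pm,4pm,6pm,4pm,2pm,3pm) (3pm,4pm,5pm,4pm,2pm,3pm) (3pm,4pm,6pm,4pm,2pm,3pm) — 7.
Summing: 9 + 6 + 5 + 7 = 27.

27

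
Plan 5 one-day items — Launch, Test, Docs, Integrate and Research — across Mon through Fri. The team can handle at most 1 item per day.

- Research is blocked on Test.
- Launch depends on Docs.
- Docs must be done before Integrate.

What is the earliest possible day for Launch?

Precedence pushes Launch to at least Tue.
Launch at Tue is achievable: Docs=Mon; Integrate=Thu; Launch=Tue; Research=Fri; Test=Wed.

Tue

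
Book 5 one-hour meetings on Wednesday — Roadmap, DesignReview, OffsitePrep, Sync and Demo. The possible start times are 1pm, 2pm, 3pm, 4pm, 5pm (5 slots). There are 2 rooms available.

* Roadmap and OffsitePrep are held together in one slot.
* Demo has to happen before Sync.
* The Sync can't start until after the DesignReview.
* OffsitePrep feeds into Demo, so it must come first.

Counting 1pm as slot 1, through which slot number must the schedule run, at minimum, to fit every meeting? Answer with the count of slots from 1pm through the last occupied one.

The precedence chain requires at least 3 distinct slots.
With at most 2 per slot and 5 meetings, at least 3 slots are needed.
3 works (last occupied slot: 3pm): for example Demo in 2pm, DesignReview in 2pm, Roadmap in 1pm, Sync in 3pm, OffsitePrep in 1pm.

3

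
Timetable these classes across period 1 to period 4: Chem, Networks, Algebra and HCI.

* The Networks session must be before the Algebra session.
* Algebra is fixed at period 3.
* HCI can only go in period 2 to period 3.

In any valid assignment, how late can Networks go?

Downstream work caps Networks at period 2.
Networks at period 2 is achievable: Chem=period 1; Networks=period 2; HCI=period 2; Algebra=period 3.

period 2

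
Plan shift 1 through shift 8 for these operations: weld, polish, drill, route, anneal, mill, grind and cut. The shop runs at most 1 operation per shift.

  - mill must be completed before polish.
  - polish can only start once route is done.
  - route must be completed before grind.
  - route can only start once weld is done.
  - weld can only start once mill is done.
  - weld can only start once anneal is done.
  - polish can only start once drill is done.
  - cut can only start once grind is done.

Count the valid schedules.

36

Splitting on weld: it can be shift 3 (18), shift 4 (18). Listing each branch's schedules as (polish, drill, route, anneal, mill, grind, cut) by shift number:
weld=shift 3: (6,4,5,1,2,7,8) (6,4,5,2,1,7,8) (6,5,4,1,2,7,8) (6,5,4,2,1,7,8) (7,4,5,1,2,6,8) (7,4,5,2,1,6,8) (7,5,4,1,2,6,8) (7,5,4,2,1,6,8) (7,6,4,1,2,5,8) (7,6,4,2,1,5,8) (8,4,5,1,2,6,7) (8,4,5,2,1,6,7) (8,5,4,1,2,6,7) (8,5,4,2,1,6,7) (8,6,4,1,2,5,7) (8,6,4,2,1,5,7) (8,7,4,1,2,5,6) (8,7,4,2,1,5,6) — 18.
weld=shift 4: (6,1,5,2,3,7,8) (6,1,5,3,2,7,8) (6,2,5,1,3,7,8) (6,2,5,3,1,7,8) (6,3,5,1,2,7,8) (6,3,5,2,1,7,8) (7,1,5,2,3,6,8) (7,1,5,3,2,6,8) (7,2,5,1,3,6,8) (7,2,5,3,1,6,8) (7,3,5,1,2,6,8) (7,3,5,2,1,6,8) (8,1,5,2,3,6,7) (8,1,5,3,2,6,7) (8,2,5,1,3,6,7) (8,2,5,3,1,6,7) (8,3,5,1,2,6,7) (8,3,5,2,1,6,7) — 18.
Summing: 18 + 18 = 36.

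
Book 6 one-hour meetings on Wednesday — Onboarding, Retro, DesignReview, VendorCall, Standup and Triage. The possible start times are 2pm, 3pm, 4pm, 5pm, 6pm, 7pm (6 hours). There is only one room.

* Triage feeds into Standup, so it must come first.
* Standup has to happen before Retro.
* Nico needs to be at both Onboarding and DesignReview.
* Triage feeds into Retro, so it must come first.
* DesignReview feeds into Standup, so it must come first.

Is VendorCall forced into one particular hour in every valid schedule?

No

VendorCall can be 2pm (e.g. Onboarding -> 7pm, Triage -> 3pm, VendorCall -> 2pm, Retro -> 6pm, DesignReview -> 4pm, Standup -> 5pm) or 3pm (e.g. Onboarding -> 7pm; Triage -> 2pm; VendorCall -> 3pm; Standup -> 5pm; DesignReview -> 4pm; Retro -> 6pm).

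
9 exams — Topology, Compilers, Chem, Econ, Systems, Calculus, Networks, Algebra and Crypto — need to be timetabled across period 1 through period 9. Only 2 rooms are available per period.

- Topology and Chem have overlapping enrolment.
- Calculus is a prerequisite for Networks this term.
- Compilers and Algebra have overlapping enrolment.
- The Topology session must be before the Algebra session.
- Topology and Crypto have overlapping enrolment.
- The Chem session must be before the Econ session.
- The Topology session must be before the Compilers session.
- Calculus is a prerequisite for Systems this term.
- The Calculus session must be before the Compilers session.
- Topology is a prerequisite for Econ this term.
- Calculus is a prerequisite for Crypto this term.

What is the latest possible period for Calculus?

Downstream work caps Calculus at period 8.
Calculus at period 7 is achievable: Chem=period 2, Networks=period 9, Crypto=period 9, Econ=period 3, Topology=period 1, Compilers=period 8, Systems=period 8, Calculus=period 7, Algebra=period 2.
Nothing later works — the conflict and capacity constraints rule out every period after period 7.

period 7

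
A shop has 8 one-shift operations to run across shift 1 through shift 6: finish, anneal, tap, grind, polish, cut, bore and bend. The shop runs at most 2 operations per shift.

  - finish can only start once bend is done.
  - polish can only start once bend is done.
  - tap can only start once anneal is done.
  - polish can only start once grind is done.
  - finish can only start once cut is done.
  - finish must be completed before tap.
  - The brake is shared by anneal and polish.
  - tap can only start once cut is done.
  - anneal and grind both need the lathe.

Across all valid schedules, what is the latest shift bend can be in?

shift 4

Downstream work caps bend at shift 4.
bend at shift 4 is achievable: anneal in shift 1, bend in shift 4, polish in shift 5, finish in shift 5, tap in shift 6, bore in shift 2, cut in shift 1, grind in shift 2.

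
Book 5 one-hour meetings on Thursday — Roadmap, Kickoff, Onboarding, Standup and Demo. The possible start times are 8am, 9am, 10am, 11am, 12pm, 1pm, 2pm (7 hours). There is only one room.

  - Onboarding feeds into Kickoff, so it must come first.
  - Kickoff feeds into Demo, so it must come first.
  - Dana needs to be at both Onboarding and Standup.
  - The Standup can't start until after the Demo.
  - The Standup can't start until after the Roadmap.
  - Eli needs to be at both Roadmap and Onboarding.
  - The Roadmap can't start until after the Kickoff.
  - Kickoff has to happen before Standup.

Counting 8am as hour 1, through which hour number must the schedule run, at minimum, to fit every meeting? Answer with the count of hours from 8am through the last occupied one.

5 hours

The precedence chain requires at least 4 distinct hours.
With at most 1 per hour and 5 meetings, at least 5 hours are needed.
5 works (last occupied hour: 12pm): for example Roadmap in 10am, Kickoff in 9am, Demo in 11am, Standup in 12pm, Onboarding in 8am.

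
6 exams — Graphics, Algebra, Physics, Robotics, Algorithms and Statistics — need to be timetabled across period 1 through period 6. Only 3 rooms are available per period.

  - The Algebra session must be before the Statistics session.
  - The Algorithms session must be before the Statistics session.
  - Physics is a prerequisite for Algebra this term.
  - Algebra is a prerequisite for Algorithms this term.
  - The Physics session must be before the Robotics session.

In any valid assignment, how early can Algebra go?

period 2

Precedence pushes Algebra to at least period 2; downstream work caps Algebra at period 4.
Algebra at period 2 is achievable: Physics -> period 1, Graphics -> period 1, Algebra -> period 2, Robotics -> period 2, Algorithms -> period 3, Statistics -> period 4.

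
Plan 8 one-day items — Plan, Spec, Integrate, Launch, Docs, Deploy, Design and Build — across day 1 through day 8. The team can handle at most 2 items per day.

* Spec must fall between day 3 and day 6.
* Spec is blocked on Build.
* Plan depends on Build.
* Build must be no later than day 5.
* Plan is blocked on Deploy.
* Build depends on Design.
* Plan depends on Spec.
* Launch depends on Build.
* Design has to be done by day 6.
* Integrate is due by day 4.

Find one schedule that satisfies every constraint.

Build in day 2, Spec in day 3, Design in day 1, Plan in day 4, Docs in day 4, Launch in day 3, Deploy in day 2, Integrate in day 1

Checking: Build(day 2) before Spec(day 3); Build(day 2) before Plan(day 4); Spec(day 3) before Plan(day 4); Design(day 1) before Build(day 2); Deploy(day 2) before Plan(day 4); Build(day 2) before Launch(day 3); Build=day 2 in [day 1,day 5]; Integrate=day 1 in [day 1,day 4]; Design=day 1 in [day 1,day 6]; Spec=day 3 in [day 3,day 6]; max 2 per day (cap 2).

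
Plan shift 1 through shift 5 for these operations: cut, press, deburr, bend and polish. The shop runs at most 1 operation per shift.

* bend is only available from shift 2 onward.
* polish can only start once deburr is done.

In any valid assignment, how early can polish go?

Precedence pushes polish to at least shift 2.
polish at shift 2 is achievable: deburr -> shift 1, bend -> shift 3, polish -> shift 2, cut -> shift 4, press -> shift 5.

shift 2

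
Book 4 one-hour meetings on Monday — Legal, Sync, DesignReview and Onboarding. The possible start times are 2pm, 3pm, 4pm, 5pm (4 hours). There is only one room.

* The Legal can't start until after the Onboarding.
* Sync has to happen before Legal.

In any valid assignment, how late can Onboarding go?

Downstream work caps Onboarding at 4pm.
Onboarding at 4pm is achievable: Sync -> 2pm; Legal -> 5pm; Onboarding -> 4pm; DesignReview -> 3pm.

4pm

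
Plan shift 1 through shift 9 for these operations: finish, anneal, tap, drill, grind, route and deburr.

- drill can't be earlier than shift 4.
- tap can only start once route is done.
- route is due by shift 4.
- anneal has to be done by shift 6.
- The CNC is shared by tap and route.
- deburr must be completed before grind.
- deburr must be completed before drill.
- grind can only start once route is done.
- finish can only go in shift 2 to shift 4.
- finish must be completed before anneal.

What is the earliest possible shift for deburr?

shift 1

Downstream work caps deburr at shift 8.
deburr at shift 1 is achievable: tap -> shift 2; deburr -> shift 1; finish -> shift 2; anneal -> shift 3; drill -> shift 4; route -> shift 1; grind -> shift 2.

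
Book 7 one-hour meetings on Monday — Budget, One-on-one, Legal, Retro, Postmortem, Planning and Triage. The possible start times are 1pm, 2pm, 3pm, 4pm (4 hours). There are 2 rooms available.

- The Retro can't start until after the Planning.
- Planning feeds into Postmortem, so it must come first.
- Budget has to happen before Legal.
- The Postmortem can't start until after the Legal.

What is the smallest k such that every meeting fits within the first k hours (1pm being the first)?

4 hours

The precedence chain requires at least 3 distinct hours.
With at most 2 per hour and 7 meetings, at least 4 hours are needed.
4 works (last occupied hour: 4pm): for example Triage -> 4pm, Planning -> 1pm, Retro -> 2pm, Postmortem -> 3pm, One-on-one -> 3pm, Legal -> 2pm, Budget -> 1pm.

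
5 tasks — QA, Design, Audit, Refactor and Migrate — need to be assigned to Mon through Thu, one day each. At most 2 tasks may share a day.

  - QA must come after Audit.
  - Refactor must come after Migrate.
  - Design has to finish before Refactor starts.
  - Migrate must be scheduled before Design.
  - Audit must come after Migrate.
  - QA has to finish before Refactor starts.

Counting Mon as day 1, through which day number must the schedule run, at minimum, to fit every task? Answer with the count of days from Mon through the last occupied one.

The precedence chain requires at least 4 distinct days.
With at most 2 per day and 5 tasks, at least 3 days are needed.
4 works (last occupied day: Thu): for example Design=Tue; Migrate=Mon; Audit=Tue; Refactor=Thu; QA=Wed.

4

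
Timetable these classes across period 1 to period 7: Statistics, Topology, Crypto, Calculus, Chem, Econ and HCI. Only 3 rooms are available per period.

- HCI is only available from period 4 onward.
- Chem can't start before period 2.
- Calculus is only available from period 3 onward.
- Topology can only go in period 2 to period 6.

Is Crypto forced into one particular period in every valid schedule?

Crypto can be period 1 (e.g. HCI in period 4, Crypto in period 1, Topology in period 2, Calculus in period 3, Chem in period 2, Statistics in period 1, Econ in period 1) or period 2 (e.g. Econ -> period 1; Crypto -> period 2; Topology -> period 2; Statistics -> period 1; Chem -> period 2; HCI -> period 4; Calculus -> period 3).

No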